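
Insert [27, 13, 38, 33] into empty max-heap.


Insert 27: [27]
Insert 13: [27, 13]
Insert 38: [38, 13, 27]
Insert 33: [38, 33, 27, 13]

Final heap: [38, 33, 27, 13]


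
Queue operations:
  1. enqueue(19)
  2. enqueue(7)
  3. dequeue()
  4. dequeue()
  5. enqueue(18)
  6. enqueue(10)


enqueue(19) -> [19]
enqueue(7) -> [19, 7]
dequeue()->19, [7]
dequeue()->7, []
enqueue(18) -> [18]
enqueue(10) -> [18, 10]

Final queue: [18, 10]


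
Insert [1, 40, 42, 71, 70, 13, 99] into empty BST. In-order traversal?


Insert 1: root
Insert 40: R from 1
Insert 42: R from 1 -> R from 40
Insert 71: R from 1 -> R from 40 -> R from 42
Insert 70: R from 1 -> R from 40 -> R from 42 -> L from 71
Insert 13: R from 1 -> L from 40
Insert 99: R from 1 -> R from 40 -> R from 42 -> R from 71

In-order: [1, 13, 40, 42, 70, 71, 99]


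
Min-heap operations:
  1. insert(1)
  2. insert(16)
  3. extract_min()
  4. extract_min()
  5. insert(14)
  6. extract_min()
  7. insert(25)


insert(1) -> [1]
insert(16) -> [1, 16]
extract_min()->1, [16]
extract_min()->16, []
insert(14) -> [14]
extract_min()->14, []
insert(25) -> [25]

Final heap: [25]


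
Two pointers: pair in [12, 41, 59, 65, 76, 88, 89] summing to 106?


lo=0(12)+hi=6(89)=101
lo=1(41)+hi=6(89)=130
lo=1(41)+hi=5(88)=129
lo=1(41)+hi=4(76)=117
lo=1(41)+hi=3(65)=106

Yes: 41+65=106


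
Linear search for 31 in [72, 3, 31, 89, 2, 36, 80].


i=0: 72!=31
i=1: 3!=31
i=2: 31==31 found!

Found at 2, 3 comps


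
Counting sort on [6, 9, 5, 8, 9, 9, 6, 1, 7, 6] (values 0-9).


Input: [6, 9, 5, 8, 9, 9, 6, 1, 7, 6]
Counts: [0, 1, 0, 0, 0, 1, 3, 1, 1, 3]

Sorted: [1, 5, 6, 6, 6, 7, 8, 9, 9, 9]


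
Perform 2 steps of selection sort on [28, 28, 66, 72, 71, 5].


Initial: [28, 28, 66, 72, 71, 5]
Step 1: min=5 at 5
  Swap: [5, 28, 66, 72, 71, 28]
Step 2: min=28 at 1
  Swap: [5, 28, 66, 72, 71, 28]

After 2 steps: [5, 28, 66, 72, 71, 28]


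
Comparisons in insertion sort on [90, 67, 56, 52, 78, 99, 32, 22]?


Algorithm: insertion sort
Input: [90, 67, 56, 52, 78, 99, 32, 22]
Sorted: [22, 32, 52, 56, 67, 78, 90, 99]

22


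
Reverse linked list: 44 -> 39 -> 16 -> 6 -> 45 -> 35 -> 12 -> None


Step 1: curr=44, set curr.next=prev(None) | reversed so far: 44
Step 2: curr=39, set curr.next=prev(44) | reversed so far: 39 -> 44
Step 3: curr=16, set curr.next=prev(39) | reversed so far: 16 -> 39 -> 44
Step 4: curr=6, set curr.next=prev(16) | reversed so far: 6 -> 16 -> 39 -> 44
Step 5: curr=45, set curr.next=prev(6) | reversed so far: 45 -> 6 -> 16 -> 39 -> 44
Step 6: curr=35, set curr.next=prev(45) | reversed so far: 35 -> 45 -> 6 -> 16 -> 39 -> 44
Step 7: curr=12, set curr.next=prev(35) | reversed so far: 12 -> 35 -> 45 -> 6 -> 16 -> 39 -> 44

12 -> 35 -> 45 -> 6 -> 16 -> 39 -> 44 -> None


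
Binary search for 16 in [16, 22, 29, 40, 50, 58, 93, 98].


Step 1: lo=0, hi=7, mid=3, val=40
Step 2: lo=0, hi=2, mid=1, val=22
Step 3: lo=0, hi=0, mid=0, val=16

Found at index 0


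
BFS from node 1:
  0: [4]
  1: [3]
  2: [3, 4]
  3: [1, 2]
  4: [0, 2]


Visit 1, enqueue [3]
Visit 3, enqueue [2]
Visit 2, enqueue [4]
Visit 4, enqueue [0]
Visit 0, enqueue []

BFS order: [1, 3, 2, 4, 0]


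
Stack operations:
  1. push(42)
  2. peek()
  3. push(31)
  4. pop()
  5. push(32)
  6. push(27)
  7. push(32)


push(42) -> [42]
peek()->42
push(31) -> [42, 31]
pop()->31, [42]
push(32) -> [42, 32]
push(27) -> [42, 32, 27]
push(32) -> [42, 32, 27, 32]

Final stack: [42, 32, 27, 32]


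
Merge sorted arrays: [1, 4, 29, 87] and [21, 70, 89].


Take 1 from A
Take 4 from A
Take 21 from B
Take 29 from A
Take 70 from B
Take 87 from A

Merged: [1, 4, 21, 29, 70, 87, 89]


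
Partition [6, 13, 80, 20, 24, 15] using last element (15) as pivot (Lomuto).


Pivot: 15
  6 <= 15: advance i (no swap)
  13 <= 15: advance i (no swap)
Place pivot at 2: [6, 13, 15, 20, 24, 80]

Partitioned: [6, 13, 15, 20, 24, 80]


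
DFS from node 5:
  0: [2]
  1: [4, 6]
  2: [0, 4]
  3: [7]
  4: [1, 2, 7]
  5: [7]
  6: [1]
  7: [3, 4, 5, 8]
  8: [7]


Visit 5, push [7]
Visit 7, push [8, 4, 3]
Visit 3, push []
Visit 4, push [2, 1]
Visit 1, push [6]
Visit 6, push []
Visit 2, push [0]
Visit 0, push []
Visit 8, push []

DFS order: [5, 7, 3, 4, 1, 6, 2, 0, 8]


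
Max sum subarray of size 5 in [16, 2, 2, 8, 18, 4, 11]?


[0:5]: 46
[1:6]: 34
[2:7]: 43

Max: 46 at [0:5]


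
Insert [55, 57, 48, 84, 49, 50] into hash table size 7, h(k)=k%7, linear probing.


Insert 55: h=6 -> slot 6
Insert 57: h=1 -> slot 1
Insert 48: h=6, 1 probes -> slot 0
Insert 84: h=0, 2 probes -> slot 2
Insert 49: h=0, 3 probes -> slot 3
Insert 50: h=1, 3 probes -> slot 4

Table: [48, 57, 84, 49, 50, None, 55]


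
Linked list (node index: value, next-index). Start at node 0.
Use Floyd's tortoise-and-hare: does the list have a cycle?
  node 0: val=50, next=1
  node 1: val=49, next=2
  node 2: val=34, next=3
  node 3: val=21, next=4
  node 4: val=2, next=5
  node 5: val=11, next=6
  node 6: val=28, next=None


Floyd's tortoise (slow, +1) and hare (fast, +2):
  init: slow=0, fast=0
  step 1: slow=1, fast=2
  step 2: slow=2, fast=4
  step 3: slow=3, fast=6
  step 4: fast -> None, no cycle

Cycle: no


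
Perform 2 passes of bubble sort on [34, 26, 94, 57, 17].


Initial: [34, 26, 94, 57, 17]
Pass 1: [26, 34, 57, 17, 94] (3 swaps)
Pass 2: [26, 34, 17, 57, 94] (1 swaps)

After 2 passes: [26, 34, 17, 57, 94]


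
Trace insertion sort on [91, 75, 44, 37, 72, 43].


Initial: [91, 75, 44, 37, 72, 43]
Insert 75: [75, 91, 44, 37, 72, 43]
Insert 44: [44, 75, 91, 37, 72, 43]
Insert 37: [37, 44, 75, 91, 72, 43]
Insert 72: [37, 44, 72, 75, 91, 43]
Insert 43: [37, 43, 44, 72, 75, 91]

Sorted: [37, 43, 44, 72, 75, 91]


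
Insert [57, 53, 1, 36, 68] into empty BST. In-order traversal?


Insert 57: root
Insert 53: L from 57
Insert 1: L from 57 -> L from 53
Insert 36: L from 57 -> L from 53 -> R from 1
Insert 68: R from 57

In-order: [1, 36, 53, 57, 68]


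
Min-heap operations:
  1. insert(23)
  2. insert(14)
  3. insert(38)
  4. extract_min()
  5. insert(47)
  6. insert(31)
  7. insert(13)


insert(23) -> [23]
insert(14) -> [14, 23]
insert(38) -> [14, 23, 38]
extract_min()->14, [23, 38]
insert(47) -> [23, 38, 47]
insert(31) -> [23, 31, 47, 38]
insert(13) -> [13, 23, 47, 38, 31]

Final heap: [13, 23, 47, 38, 31]


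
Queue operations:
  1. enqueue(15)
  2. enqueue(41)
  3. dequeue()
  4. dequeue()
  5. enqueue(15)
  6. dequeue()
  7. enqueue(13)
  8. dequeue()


enqueue(15) -> [15]
enqueue(41) -> [15, 41]
dequeue()->15, [41]
dequeue()->41, []
enqueue(15) -> [15]
dequeue()->15, []
enqueue(13) -> [13]
dequeue()->13, []

Final queue: []


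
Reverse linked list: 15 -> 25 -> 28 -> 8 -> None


Step 1: curr=15, set curr.next=prev(None) | reversed so far: 15
Step 2: curr=25, set curr.next=prev(15) | reversed so far: 25 -> 15
Step 3: curr=28, set curr.next=prev(25) | reversed so far: 28 -> 25 -> 15
Step 4: curr=8, set curr.next=prev(28) | reversed so far: 8 -> 28 -> 25 -> 15

8 -> 28 -> 25 -> 15 -> None


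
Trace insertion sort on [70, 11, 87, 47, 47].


Initial: [70, 11, 87, 47, 47]
Insert 11: [11, 70, 87, 47, 47]
Insert 87: [11, 70, 87, 47, 47]
Insert 47: [11, 47, 70, 87, 47]
Insert 47: [11, 47, 47, 70, 87]

Sorted: [11, 47, 47, 70, 87]


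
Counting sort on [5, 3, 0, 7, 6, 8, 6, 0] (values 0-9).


Input: [5, 3, 0, 7, 6, 8, 6, 0]
Counts: [2, 0, 0, 1, 0, 1, 2, 1, 1, 0]

Sorted: [0, 0, 3, 5, 6, 6, 7, 8]


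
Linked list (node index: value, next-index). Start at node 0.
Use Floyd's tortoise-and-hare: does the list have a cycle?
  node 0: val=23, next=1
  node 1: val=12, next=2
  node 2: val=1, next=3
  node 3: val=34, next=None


Floyd's tortoise (slow, +1) and hare (fast, +2):
  init: slow=0, fast=0
  step 1: slow=1, fast=2
  step 2: fast 2->3->None, no cycle

Cycle: no


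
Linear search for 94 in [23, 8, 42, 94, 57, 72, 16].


i=0: 23!=94
i=1: 8!=94
i=2: 42!=94
i=3: 94==94 found!

Found at 3, 4 comps


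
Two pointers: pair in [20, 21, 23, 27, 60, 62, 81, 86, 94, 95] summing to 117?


lo=0(20)+hi=9(95)=115
lo=1(21)+hi=9(95)=116
lo=2(23)+hi=9(95)=118
lo=2(23)+hi=8(94)=117

Yes: 23+94=117


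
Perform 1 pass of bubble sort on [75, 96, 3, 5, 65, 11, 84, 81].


Initial: [75, 96, 3, 5, 65, 11, 84, 81]
Pass 1: [75, 3, 5, 65, 11, 84, 81, 96] (6 swaps)

After 1 pass: [75, 3, 5, 65, 11, 84, 81, 96]


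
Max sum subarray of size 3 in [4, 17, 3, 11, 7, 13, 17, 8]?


[0:3]: 24
[1:4]: 31
[2:5]: 21
[3:6]: 31
[4:7]: 37
[5:8]: 38

Max: 38 at [5:8]


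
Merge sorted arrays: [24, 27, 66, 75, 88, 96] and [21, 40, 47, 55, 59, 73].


Take 21 from B
Take 24 from A
Take 27 from A
Take 40 from B
Take 47 from B
Take 55 from B
Take 59 from B
Take 66 from A
Take 73 from B

Merged: [21, 24, 27, 40, 47, 55, 59, 66, 73, 75, 88, 96]


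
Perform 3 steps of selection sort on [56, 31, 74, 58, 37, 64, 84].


Initial: [56, 31, 74, 58, 37, 64, 84]
Step 1: min=31 at 1
  Swap: [31, 56, 74, 58, 37, 64, 84]
Step 2: min=37 at 4
  Swap: [31, 37, 74, 58, 56, 64, 84]
Step 3: min=56 at 4
  Swap: [31, 37, 56, 58, 74, 64, 84]

After 3 steps: [31, 37, 56, 58, 74, 64, 84]


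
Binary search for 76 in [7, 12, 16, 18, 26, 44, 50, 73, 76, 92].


Step 1: lo=0, hi=9, mid=4, val=26
Step 2: lo=5, hi=9, mid=7, val=73
Step 3: lo=8, hi=9, mid=8, val=76

Found at index 8


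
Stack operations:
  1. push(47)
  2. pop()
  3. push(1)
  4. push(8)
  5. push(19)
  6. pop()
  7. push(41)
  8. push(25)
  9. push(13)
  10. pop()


push(47) -> [47]
pop()->47, []
push(1) -> [1]
push(8) -> [1, 8]
push(19) -> [1, 8, 19]
pop()->19, [1, 8]
push(41) -> [1, 8, 41]
push(25) -> [1, 8, 41, 25]
push(13) -> [1, 8, 41, 25, 13]
pop()->13, [1, 8, 41, 25]

Final stack: [1, 8, 41, 25]


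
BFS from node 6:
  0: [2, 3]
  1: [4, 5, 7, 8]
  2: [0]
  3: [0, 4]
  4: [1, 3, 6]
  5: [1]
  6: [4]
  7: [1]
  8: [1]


Visit 6, enqueue [4]
Visit 4, enqueue [1, 3]
Visit 1, enqueue [5, 7, 8]
Visit 3, enqueue [0]
Visit 5, enqueue []
Visit 7, enqueue []
Visit 8, enqueue []
Visit 0, enqueue [2]
Visit 2, enqueue []

BFS order: [6, 4, 1, 3, 5, 7, 8, 0, 2]


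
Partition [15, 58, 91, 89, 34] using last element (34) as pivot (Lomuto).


Pivot: 34
  15 <= 34: advance i (no swap)
Place pivot at 1: [15, 34, 91, 89, 58]

Partitioned: [15, 34, 91, 89, 58]


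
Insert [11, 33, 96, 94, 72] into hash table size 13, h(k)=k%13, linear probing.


Insert 11: h=11 -> slot 11
Insert 33: h=7 -> slot 7
Insert 96: h=5 -> slot 5
Insert 94: h=3 -> slot 3
Insert 72: h=7, 1 probes -> slot 8

Table: [None, None, None, 94, None, 96, None, 33, 72, None, None, 11, None]


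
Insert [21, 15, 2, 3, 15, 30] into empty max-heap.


Insert 21: [21]
Insert 15: [21, 15]
Insert 2: [21, 15, 2]
Insert 3: [21, 15, 2, 3]
Insert 15: [21, 15, 2, 3, 15]
Insert 30: [30, 15, 21, 3, 15, 2]

Final heap: [30, 15, 21, 3, 15, 2]


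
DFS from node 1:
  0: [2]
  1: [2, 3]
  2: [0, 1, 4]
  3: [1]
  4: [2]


Visit 1, push [3, 2]
Visit 2, push [4, 0]
Visit 0, push []
Visit 4, push []
Visit 3, push []

DFS order: [1, 2, 0, 4, 3]


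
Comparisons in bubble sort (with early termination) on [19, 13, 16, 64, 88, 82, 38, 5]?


Algorithm: bubble sort (with early termination)
Input: [19, 13, 16, 64, 88, 82, 38, 5]
Sorted: [5, 13, 16, 19, 38, 64, 82, 88]

28


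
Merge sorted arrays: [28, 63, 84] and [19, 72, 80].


Take 19 from B
Take 28 from A
Take 63 from A
Take 72 from B
Take 80 from B

Merged: [19, 28, 63, 72, 80, 84]


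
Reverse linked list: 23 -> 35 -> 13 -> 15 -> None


Step 1: curr=23, set curr.next=prev(None) | reversed so far: 23
Step 2: curr=35, set curr.next=prev(23) | reversed so far: 35 -> 23
Step 3: curr=13, set curr.next=prev(35) | reversed so far: 13 -> 35 -> 23
Step 4: curr=15, set curr.next=prev(13) | reversed so far: 15 -> 13 -> 35 -> 23

15 -> 13 -> 35 -> 23 -> None


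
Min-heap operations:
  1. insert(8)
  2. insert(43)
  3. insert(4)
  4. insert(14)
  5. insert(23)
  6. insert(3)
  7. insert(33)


insert(8) -> [8]
insert(43) -> [8, 43]
insert(4) -> [4, 43, 8]
insert(14) -> [4, 14, 8, 43]
insert(23) -> [4, 14, 8, 43, 23]
insert(3) -> [3, 14, 4, 43, 23, 8]
insert(33) -> [3, 14, 4, 43, 23, 8, 33]

Final heap: [3, 14, 4, 43, 23, 8, 33]


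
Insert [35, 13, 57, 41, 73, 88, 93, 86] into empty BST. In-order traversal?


Insert 35: root
Insert 13: L from 35
Insert 57: R from 35
Insert 41: R from 35 -> L from 57
Insert 73: R from 35 -> R from 57
Insert 88: R from 35 -> R from 57 -> R from 73
Insert 93: R from 35 -> R from 57 -> R from 73 -> R from 88
Insert 86: R from 35 -> R from 57 -> R from 73 -> L from 88

In-order: [13, 35, 41, 57, 73, 86, 88, 93]


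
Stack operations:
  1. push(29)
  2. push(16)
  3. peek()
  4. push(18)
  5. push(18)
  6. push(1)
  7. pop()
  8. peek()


push(29) -> [29]
push(16) -> [29, 16]
peek()->16
push(18) -> [29, 16, 18]
push(18) -> [29, 16, 18, 18]
push(1) -> [29, 16, 18, 18, 1]
pop()->1, [29, 16, 18, 18]
peek()->18

Final stack: [29, 16, 18, 18]


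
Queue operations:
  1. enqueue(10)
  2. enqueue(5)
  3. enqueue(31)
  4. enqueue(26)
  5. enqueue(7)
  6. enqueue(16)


enqueue(10) -> [10]
enqueue(5) -> [10, 5]
enqueue(31) -> [10, 5, 31]
enqueue(26) -> [10, 5, 31, 26]
enqueue(7) -> [10, 5, 31, 26, 7]
enqueue(16) -> [10, 5, 31, 26, 7, 16]

Final queue: [10, 5, 31, 26, 7, 16]


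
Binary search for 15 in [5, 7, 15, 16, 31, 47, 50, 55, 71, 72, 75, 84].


Step 1: lo=0, hi=11, mid=5, val=47
Step 2: lo=0, hi=4, mid=2, val=15

Found at index 2


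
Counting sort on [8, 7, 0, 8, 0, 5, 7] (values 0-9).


Input: [8, 7, 0, 8, 0, 5, 7]
Counts: [2, 0, 0, 0, 0, 1, 0, 2, 2, 0]

Sorted: [0, 0, 5, 7, 7, 8, 8]


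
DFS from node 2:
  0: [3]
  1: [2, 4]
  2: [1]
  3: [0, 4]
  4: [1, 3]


Visit 2, push [1]
Visit 1, push [4]
Visit 4, push [3]
Visit 3, push [0]
Visit 0, push []

DFS order: [2, 1, 4, 3, 0]


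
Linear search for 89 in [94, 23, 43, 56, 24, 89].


i=0: 94!=89
i=1: 23!=89
i=2: 43!=89
i=3: 56!=89
i=4: 24!=89
i=5: 89==89 found!

Found at 5, 6 comps


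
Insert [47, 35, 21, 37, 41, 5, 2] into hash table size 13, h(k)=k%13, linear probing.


Insert 47: h=8 -> slot 8
Insert 35: h=9 -> slot 9
Insert 21: h=8, 2 probes -> slot 10
Insert 37: h=11 -> slot 11
Insert 41: h=2 -> slot 2
Insert 5: h=5 -> slot 5
Insert 2: h=2, 1 probes -> slot 3

Table: [None, None, 41, 2, None, 5, None, None, 47, 35, 21, 37, None]


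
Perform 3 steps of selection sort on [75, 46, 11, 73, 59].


Initial: [75, 46, 11, 73, 59]
Step 1: min=11 at 2
  Swap: [11, 46, 75, 73, 59]
Step 2: min=46 at 1
  Swap: [11, 46, 75, 73, 59]
Step 3: min=59 at 4
  Swap: [11, 46, 59, 73, 75]

After 3 steps: [11, 46, 59, 73, 75]


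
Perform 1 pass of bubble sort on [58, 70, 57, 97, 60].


Initial: [58, 70, 57, 97, 60]
Pass 1: [58, 57, 70, 60, 97] (2 swaps)

After 1 pass: [58, 57, 70, 60, 97]


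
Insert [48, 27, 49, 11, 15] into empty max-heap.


Insert 48: [48]
Insert 27: [48, 27]
Insert 49: [49, 27, 48]
Insert 11: [49, 27, 48, 11]
Insert 15: [49, 27, 48, 11, 15]

Final heap: [49, 27, 48, 11, 15]


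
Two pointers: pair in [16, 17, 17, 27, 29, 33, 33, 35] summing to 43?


lo=0(16)+hi=7(35)=51
lo=0(16)+hi=6(33)=49
lo=0(16)+hi=5(33)=49
lo=0(16)+hi=4(29)=45
lo=0(16)+hi=3(27)=43

Yes: 16+27=43


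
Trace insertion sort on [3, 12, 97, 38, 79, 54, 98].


Initial: [3, 12, 97, 38, 79, 54, 98]
Insert 12: [3, 12, 97, 38, 79, 54, 98]
Insert 97: [3, 12, 97, 38, 79, 54, 98]
Insert 38: [3, 12, 38, 97, 79, 54, 98]
Insert 79: [3, 12, 38, 79, 97, 54, 98]
Insert 54: [3, 12, 38, 54, 79, 97, 98]
Insert 98: [3, 12, 38, 54, 79, 97, 98]

Sorted: [3, 12, 38, 54, 79, 97, 98]


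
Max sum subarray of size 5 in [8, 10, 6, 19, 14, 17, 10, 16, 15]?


[0:5]: 57
[1:6]: 66
[2:7]: 66
[3:8]: 76
[4:9]: 72

Max: 76 at [3:8]


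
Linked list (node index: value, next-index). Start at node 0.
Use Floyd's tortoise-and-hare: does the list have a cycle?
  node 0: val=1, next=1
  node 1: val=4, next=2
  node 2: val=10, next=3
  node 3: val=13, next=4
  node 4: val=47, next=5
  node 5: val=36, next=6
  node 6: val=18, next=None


Floyd's tortoise (slow, +1) and hare (fast, +2):
  init: slow=0, fast=0
  step 1: slow=1, fast=2
  step 2: slow=2, fast=4
  step 3: slow=3, fast=6
  step 4: fast -> None, no cycle

Cycle: no


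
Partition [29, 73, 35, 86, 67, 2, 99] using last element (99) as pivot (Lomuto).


Pivot: 99
  29 <= 99: advance i (no swap)
  73 <= 99: advance i (no swap)
  35 <= 99: advance i (no swap)
  86 <= 99: advance i (no swap)
  67 <= 99: advance i (no swap)
  2 <= 99: advance i (no swap)
Place pivot at 6: [29, 73, 35, 86, 67, 2, 99]

Partitioned: [29, 73, 35, 86, 67, 2, 99]


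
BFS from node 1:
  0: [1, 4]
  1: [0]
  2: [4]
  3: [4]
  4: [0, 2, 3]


Visit 1, enqueue [0]
Visit 0, enqueue [4]
Visit 4, enqueue [2, 3]
Visit 2, enqueue []
Visit 3, enqueue []

BFS order: [1, 0, 4, 2, 3]


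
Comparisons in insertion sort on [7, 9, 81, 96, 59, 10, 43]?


Algorithm: insertion sort
Input: [7, 9, 81, 96, 59, 10, 43]
Sorted: [7, 9, 10, 43, 59, 81, 96]

14


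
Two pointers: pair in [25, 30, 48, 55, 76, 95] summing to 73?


lo=0(25)+hi=5(95)=120
lo=0(25)+hi=4(76)=101
lo=0(25)+hi=3(55)=80
lo=0(25)+hi=2(48)=73

Yes: 25+48=73


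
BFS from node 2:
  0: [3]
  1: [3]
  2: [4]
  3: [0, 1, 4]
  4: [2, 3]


Visit 2, enqueue [4]
Visit 4, enqueue [3]
Visit 3, enqueue [0, 1]
Visit 0, enqueue []
Visit 1, enqueue []

BFS order: [2, 4, 3, 0, 1]


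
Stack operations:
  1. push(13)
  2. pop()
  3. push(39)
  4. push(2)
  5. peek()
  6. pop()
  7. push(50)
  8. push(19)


push(13) -> [13]
pop()->13, []
push(39) -> [39]
push(2) -> [39, 2]
peek()->2
pop()->2, [39]
push(50) -> [39, 50]
push(19) -> [39, 50, 19]

Final stack: [39, 50, 19]


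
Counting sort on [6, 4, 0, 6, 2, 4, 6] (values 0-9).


Input: [6, 4, 0, 6, 2, 4, 6]
Counts: [1, 0, 1, 0, 2, 0, 3, 0, 0, 0]

Sorted: [0, 2, 4, 4, 6, 6, 6]


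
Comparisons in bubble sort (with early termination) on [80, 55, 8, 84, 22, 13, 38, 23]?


Algorithm: bubble sort (with early termination)
Input: [80, 55, 8, 84, 22, 13, 38, 23]
Sorted: [8, 13, 22, 23, 38, 55, 80, 84]

25


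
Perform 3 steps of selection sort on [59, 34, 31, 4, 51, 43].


Initial: [59, 34, 31, 4, 51, 43]
Step 1: min=4 at 3
  Swap: [4, 34, 31, 59, 51, 43]
Step 2: min=31 at 2
  Swap: [4, 31, 34, 59, 51, 43]
Step 3: min=34 at 2
  Swap: [4, 31, 34, 59, 51, 43]

After 3 steps: [4, 31, 34, 59, 51, 43]


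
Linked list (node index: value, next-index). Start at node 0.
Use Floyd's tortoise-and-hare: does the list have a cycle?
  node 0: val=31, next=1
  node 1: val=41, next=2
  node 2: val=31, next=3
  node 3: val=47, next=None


Floyd's tortoise (slow, +1) and hare (fast, +2):
  init: slow=0, fast=0
  step 1: slow=1, fast=2
  step 2: fast 2->3->None, no cycle

Cycle: no


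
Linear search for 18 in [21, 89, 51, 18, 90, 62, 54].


i=0: 21!=18
i=1: 89!=18
i=2: 51!=18
i=3: 18==18 found!

Found at 3, 4 comps


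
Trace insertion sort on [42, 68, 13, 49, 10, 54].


Initial: [42, 68, 13, 49, 10, 54]
Insert 68: [42, 68, 13, 49, 10, 54]
Insert 13: [13, 42, 68, 49, 10, 54]
Insert 49: [13, 42, 49, 68, 10, 54]
Insert 10: [10, 13, 42, 49, 68, 54]
Insert 54: [10, 13, 42, 49, 54, 68]

Sorted: [10, 13, 42, 49, 54, 68]


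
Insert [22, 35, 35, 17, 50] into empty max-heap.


Insert 22: [22]
Insert 35: [35, 22]
Insert 35: [35, 22, 35]
Insert 17: [35, 22, 35, 17]
Insert 50: [50, 35, 35, 17, 22]

Final heap: [50, 35, 35, 17, 22]


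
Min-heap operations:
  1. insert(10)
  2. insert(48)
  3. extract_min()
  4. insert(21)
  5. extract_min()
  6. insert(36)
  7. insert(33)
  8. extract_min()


insert(10) -> [10]
insert(48) -> [10, 48]
extract_min()->10, [48]
insert(21) -> [21, 48]
extract_min()->21, [48]
insert(36) -> [36, 48]
insert(33) -> [33, 48, 36]
extract_min()->33, [36, 48]

Final heap: [36, 48]


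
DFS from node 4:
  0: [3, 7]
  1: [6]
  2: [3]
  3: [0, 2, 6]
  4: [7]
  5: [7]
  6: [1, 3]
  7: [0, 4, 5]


Visit 4, push [7]
Visit 7, push [5, 0]
Visit 0, push [3]
Visit 3, push [6, 2]
Visit 2, push []
Visit 6, push [1]
Visit 1, push []
Visit 5, push []

DFS order: [4, 7, 0, 3, 2, 6, 1, 5]


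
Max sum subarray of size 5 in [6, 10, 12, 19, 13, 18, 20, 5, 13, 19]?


[0:5]: 60
[1:6]: 72
[2:7]: 82
[3:8]: 75
[4:9]: 69
[5:10]: 75

Max: 82 at [2:7]


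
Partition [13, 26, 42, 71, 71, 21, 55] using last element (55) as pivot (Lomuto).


Pivot: 55
  13 <= 55: advance i (no swap)
  26 <= 55: advance i (no swap)
  42 <= 55: advance i (no swap)
  21 <= 55: swap -> [13, 26, 42, 21, 71, 71, 55]
Place pivot at 4: [13, 26, 42, 21, 55, 71, 71]

Partitioned: [13, 26, 42, 21, 55, 71, 71]


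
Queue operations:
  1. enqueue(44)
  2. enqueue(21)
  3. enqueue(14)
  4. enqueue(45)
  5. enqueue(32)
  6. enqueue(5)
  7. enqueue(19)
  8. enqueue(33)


enqueue(44) -> [44]
enqueue(21) -> [44, 21]
enqueue(14) -> [44, 21, 14]
enqueue(45) -> [44, 21, 14, 45]
enqueue(32) -> [44, 21, 14, 45, 32]
enqueue(5) -> [44, 21, 14, 45, 32, 5]
enqueue(19) -> [44, 21, 14, 45, 32, 5, 19]
enqueue(33) -> [44, 21, 14, 45, 32, 5, 19, 33]

Final queue: [44, 21, 14, 45, 32, 5, 19, 33]


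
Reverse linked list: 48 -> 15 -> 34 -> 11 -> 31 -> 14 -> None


Step 1: curr=48, set curr.next=prev(None) | reversed so far: 48
Step 2: curr=15, set curr.next=prev(48) | reversed so far: 15 -> 48
Step 3: curr=34, set curr.next=prev(15) | reversed so far: 34 -> 15 -> 48
Step 4: curr=11, set curr.next=prev(34) | reversed so far: 11 -> 34 -> 15 -> 48
Step 5: curr=31, set curr.next=prev(11) | reversed so far: 31 -> 11 -> 34 -> 15 -> 48
Step 6: curr=14, set curr.next=prev(31) | reversed so far: 14 -> 31 -> 11 -> 34 -> 15 -> 48

14 -> 31 -> 11 -> 34 -> 15 -> 48 -> None


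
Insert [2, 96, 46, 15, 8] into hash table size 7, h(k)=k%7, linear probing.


Insert 2: h=2 -> slot 2
Insert 96: h=5 -> slot 5
Insert 46: h=4 -> slot 4
Insert 15: h=1 -> slot 1
Insert 8: h=1, 2 probes -> slot 3

Table: [None, 15, 2, 8, 46, 96, None]


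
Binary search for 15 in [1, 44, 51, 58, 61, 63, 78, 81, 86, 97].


Step 1: lo=0, hi=9, mid=4, val=61
Step 2: lo=0, hi=3, mid=1, val=44
Step 3: lo=0, hi=0, mid=0, val=1

Not found


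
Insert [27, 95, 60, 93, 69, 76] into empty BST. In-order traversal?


Insert 27: root
Insert 95: R from 27
Insert 60: R from 27 -> L from 95
Insert 93: R from 27 -> L from 95 -> R from 60
Insert 69: R from 27 -> L from 95 -> R from 60 -> L from 93
Insert 76: R from 27 -> L from 95 -> R from 60 -> L from 93 -> R from 69

In-order: [27, 60, 69, 76, 93, 95]


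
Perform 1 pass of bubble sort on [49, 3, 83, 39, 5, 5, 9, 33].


Initial: [49, 3, 83, 39, 5, 5, 9, 33]
Pass 1: [3, 49, 39, 5, 5, 9, 33, 83] (6 swaps)

After 1 pass: [3, 49, 39, 5, 5, 9, 33, 83]


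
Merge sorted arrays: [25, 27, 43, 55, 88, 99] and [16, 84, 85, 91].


Take 16 from B
Take 25 from A
Take 27 from A
Take 43 from A
Take 55 from A
Take 84 from B
Take 85 from B
Take 88 from A
Take 91 from B

Merged: [16, 25, 27, 43, 55, 84, 85, 88, 91, 99]


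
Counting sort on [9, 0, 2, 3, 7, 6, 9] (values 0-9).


Input: [9, 0, 2, 3, 7, 6, 9]
Counts: [1, 0, 1, 1, 0, 0, 1, 1, 0, 2]

Sorted: [0, 2, 3, 6, 7, 9, 9]


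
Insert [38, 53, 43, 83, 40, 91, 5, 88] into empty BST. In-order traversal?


Insert 38: root
Insert 53: R from 38
Insert 43: R from 38 -> L from 53
Insert 83: R from 38 -> R from 53
Insert 40: R from 38 -> L from 53 -> L from 43
Insert 91: R from 38 -> R from 53 -> R from 83
Insert 5: L from 38
Insert 88: R from 38 -> R from 53 -> R from 83 -> L from 91

In-order: [5, 38, 40, 43, 53, 83, 88, 91]


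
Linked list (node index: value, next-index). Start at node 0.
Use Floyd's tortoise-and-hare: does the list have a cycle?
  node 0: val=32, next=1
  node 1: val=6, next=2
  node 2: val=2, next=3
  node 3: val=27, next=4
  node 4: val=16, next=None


Floyd's tortoise (slow, +1) and hare (fast, +2):
  init: slow=0, fast=0
  step 1: slow=1, fast=2
  step 2: slow=2, fast=4
  step 3: fast -> None, no cycle

Cycle: no


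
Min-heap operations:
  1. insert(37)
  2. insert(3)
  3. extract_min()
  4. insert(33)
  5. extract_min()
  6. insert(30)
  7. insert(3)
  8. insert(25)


insert(37) -> [37]
insert(3) -> [3, 37]
extract_min()->3, [37]
insert(33) -> [33, 37]
extract_min()->33, [37]
insert(30) -> [30, 37]
insert(3) -> [3, 37, 30]
insert(25) -> [3, 25, 30, 37]

Final heap: [3, 25, 30, 37]


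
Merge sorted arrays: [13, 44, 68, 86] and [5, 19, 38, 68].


Take 5 from B
Take 13 from A
Take 19 from B
Take 38 from B
Take 44 from A
Take 68 from A
Take 68 from B

Merged: [5, 13, 19, 38, 44, 68, 68, 86]


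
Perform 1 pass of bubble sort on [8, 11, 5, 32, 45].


Initial: [8, 11, 5, 32, 45]
Pass 1: [8, 5, 11, 32, 45] (1 swaps)

After 1 pass: [8, 5, 11, 32, 45]


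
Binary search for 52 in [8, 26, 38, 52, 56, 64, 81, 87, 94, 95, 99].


Step 1: lo=0, hi=10, mid=5, val=64
Step 2: lo=0, hi=4, mid=2, val=38
Step 3: lo=3, hi=4, mid=3, val=52

Found at index 3


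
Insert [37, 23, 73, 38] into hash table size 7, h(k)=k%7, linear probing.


Insert 37: h=2 -> slot 2
Insert 23: h=2, 1 probes -> slot 3
Insert 73: h=3, 1 probes -> slot 4
Insert 38: h=3, 2 probes -> slot 5

Table: [None, None, 37, 23, 73, 38, None]


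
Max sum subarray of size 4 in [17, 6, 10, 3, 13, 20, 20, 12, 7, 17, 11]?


[0:4]: 36
[1:5]: 32
[2:6]: 46
[3:7]: 56
[4:8]: 65
[5:9]: 59
[6:10]: 56
[7:11]: 47

Max: 65 at [4:8]


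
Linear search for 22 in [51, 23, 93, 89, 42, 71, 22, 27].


i=0: 51!=22
i=1: 23!=22
i=2: 93!=22
i=3: 89!=22
i=4: 42!=22
i=5: 71!=22
i=6: 22==22 found!

Found at 6, 7 comps


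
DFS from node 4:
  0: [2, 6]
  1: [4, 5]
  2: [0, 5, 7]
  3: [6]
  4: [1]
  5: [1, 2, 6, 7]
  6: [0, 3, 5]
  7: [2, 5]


Visit 4, push [1]
Visit 1, push [5]
Visit 5, push [7, 6, 2]
Visit 2, push [7, 0]
Visit 0, push [6]
Visit 6, push [3]
Visit 3, push []
Visit 7, push []

DFS order: [4, 1, 5, 2, 0, 6, 3, 7]


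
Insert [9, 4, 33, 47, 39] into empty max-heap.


Insert 9: [9]
Insert 4: [9, 4]
Insert 33: [33, 4, 9]
Insert 47: [47, 33, 9, 4]
Insert 39: [47, 39, 9, 4, 33]

Final heap: [47, 39, 9, 4, 33]


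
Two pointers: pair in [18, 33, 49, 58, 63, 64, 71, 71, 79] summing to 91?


lo=0(18)+hi=8(79)=97
lo=0(18)+hi=7(71)=89
lo=1(33)+hi=7(71)=104
lo=1(33)+hi=6(71)=104
lo=1(33)+hi=5(64)=97
lo=1(33)+hi=4(63)=96
lo=1(33)+hi=3(58)=91

Yes: 33+58=91


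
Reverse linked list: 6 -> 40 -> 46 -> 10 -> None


Step 1: curr=6, set curr.next=prev(None) | reversed so far: 6
Step 2: curr=40, set curr.next=prev(6) | reversed so far: 40 -> 6
Step 3: curr=46, set curr.next=prev(40) | reversed so far: 46 -> 40 -> 6
Step 4: curr=10, set curr.next=prev(46) | reversed so far: 10 -> 46 -> 40 -> 6

10 -> 46 -> 40 -> 6 -> None


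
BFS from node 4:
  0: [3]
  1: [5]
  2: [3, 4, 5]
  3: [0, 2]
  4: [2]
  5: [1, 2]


Visit 4, enqueue [2]
Visit 2, enqueue [3, 5]
Visit 3, enqueue [0]
Visit 5, enqueue [1]
Visit 0, enqueue []
Visit 1, enqueue []

BFS order: [4, 2, 3, 5, 0, 1]


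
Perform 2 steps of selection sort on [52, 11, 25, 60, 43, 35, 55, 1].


Initial: [52, 11, 25, 60, 43, 35, 55, 1]
Step 1: min=1 at 7
  Swap: [1, 11, 25, 60, 43, 35, 55, 52]
Step 2: min=11 at 1
  Swap: [1, 11, 25, 60, 43, 35, 55, 52]

After 2 steps: [1, 11, 25, 60, 43, 35, 55, 52]


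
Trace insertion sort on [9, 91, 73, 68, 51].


Initial: [9, 91, 73, 68, 51]
Insert 91: [9, 91, 73, 68, 51]
Insert 73: [9, 73, 91, 68, 51]
Insert 68: [9, 68, 73, 91, 51]
Insert 51: [9, 51, 68, 73, 91]

Sorted: [9, 51, 68, 73, 91]


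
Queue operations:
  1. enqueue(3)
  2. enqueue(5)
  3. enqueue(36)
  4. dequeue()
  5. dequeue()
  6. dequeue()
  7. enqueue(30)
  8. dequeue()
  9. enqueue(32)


enqueue(3) -> [3]
enqueue(5) -> [3, 5]
enqueue(36) -> [3, 5, 36]
dequeue()->3, [5, 36]
dequeue()->5, [36]
dequeue()->36, []
enqueue(30) -> [30]
dequeue()->30, []
enqueue(32) -> [32]

Final queue: [32]


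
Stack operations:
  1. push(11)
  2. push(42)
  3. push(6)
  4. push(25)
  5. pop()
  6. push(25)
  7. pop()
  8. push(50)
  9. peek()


push(11) -> [11]
push(42) -> [11, 42]
push(6) -> [11, 42, 6]
push(25) -> [11, 42, 6, 25]
pop()->25, [11, 42, 6]
push(25) -> [11, 42, 6, 25]
pop()->25, [11, 42, 6]
push(50) -> [11, 42, 6, 50]
peek()->50

Final stack: [11, 42, 6, 50]


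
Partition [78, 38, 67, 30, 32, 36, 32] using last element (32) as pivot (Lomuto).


Pivot: 32
  30 <= 32: swap -> [30, 38, 67, 78, 32, 36, 32]
  32 <= 32: swap -> [30, 32, 67, 78, 38, 36, 32]
Place pivot at 2: [30, 32, 32, 78, 38, 36, 67]

Partitioned: [30, 32, 32, 78, 38, 36, 67]


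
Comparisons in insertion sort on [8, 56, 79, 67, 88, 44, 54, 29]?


Algorithm: insertion sort
Input: [8, 56, 79, 67, 88, 44, 54, 29]
Sorted: [8, 29, 44, 54, 56, 67, 79, 88]

22


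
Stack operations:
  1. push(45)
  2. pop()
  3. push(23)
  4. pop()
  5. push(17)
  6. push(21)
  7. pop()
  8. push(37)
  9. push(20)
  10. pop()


push(45) -> [45]
pop()->45, []
push(23) -> [23]
pop()->23, []
push(17) -> [17]
push(21) -> [17, 21]
pop()->21, [17]
push(37) -> [17, 37]
push(20) -> [17, 37, 20]
pop()->20, [17, 37]

Final stack: [17, 37]


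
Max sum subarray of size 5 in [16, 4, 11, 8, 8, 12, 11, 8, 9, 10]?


[0:5]: 47
[1:6]: 43
[2:7]: 50
[3:8]: 47
[4:9]: 48
[5:10]: 50

Max: 50 at [2:7]


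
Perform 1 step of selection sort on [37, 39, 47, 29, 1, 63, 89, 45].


Initial: [37, 39, 47, 29, 1, 63, 89, 45]
Step 1: min=1 at 4
  Swap: [1, 39, 47, 29, 37, 63, 89, 45]

After 1 step: [1, 39, 47, 29, 37, 63, 89, 45]


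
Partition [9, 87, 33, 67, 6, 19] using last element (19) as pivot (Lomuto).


Pivot: 19
  9 <= 19: advance i (no swap)
  6 <= 19: swap -> [9, 6, 33, 67, 87, 19]
Place pivot at 2: [9, 6, 19, 67, 87, 33]

Partitioned: [9, 6, 19, 67, 87, 33]


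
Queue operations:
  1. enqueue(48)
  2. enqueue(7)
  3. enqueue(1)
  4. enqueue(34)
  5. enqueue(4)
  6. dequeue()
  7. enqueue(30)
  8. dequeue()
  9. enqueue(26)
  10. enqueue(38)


enqueue(48) -> [48]
enqueue(7) -> [48, 7]
enqueue(1) -> [48, 7, 1]
enqueue(34) -> [48, 7, 1, 34]
enqueue(4) -> [48, 7, 1, 34, 4]
dequeue()->48, [7, 1, 34, 4]
enqueue(30) -> [7, 1, 34, 4, 30]
dequeue()->7, [1, 34, 4, 30]
enqueue(26) -> [1, 34, 4, 30, 26]
enqueue(38) -> [1, 34, 4, 30, 26, 38]

Final queue: [1, 34, 4, 30, 26, 38]


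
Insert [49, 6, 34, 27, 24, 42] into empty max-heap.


Insert 49: [49]
Insert 6: [49, 6]
Insert 34: [49, 6, 34]
Insert 27: [49, 27, 34, 6]
Insert 24: [49, 27, 34, 6, 24]
Insert 42: [49, 27, 42, 6, 24, 34]

Final heap: [49, 27, 42, 6, 24, 34]


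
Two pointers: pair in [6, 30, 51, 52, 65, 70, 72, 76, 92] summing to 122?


lo=0(6)+hi=8(92)=98
lo=1(30)+hi=8(92)=122

Yes: 30+92=122


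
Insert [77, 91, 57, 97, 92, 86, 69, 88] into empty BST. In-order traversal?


Insert 77: root
Insert 91: R from 77
Insert 57: L from 77
Insert 97: R from 77 -> R from 91
Insert 92: R from 77 -> R from 91 -> L from 97
Insert 86: R from 77 -> L from 91
Insert 69: L from 77 -> R from 57
Insert 88: R from 77 -> L from 91 -> R from 86

In-order: [57, 69, 77, 86, 88, 91, 92, 97]


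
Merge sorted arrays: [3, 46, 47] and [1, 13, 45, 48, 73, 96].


Take 1 from B
Take 3 from A
Take 13 from B
Take 45 from B
Take 46 from A
Take 47 from A

Merged: [1, 3, 13, 45, 46, 47, 48, 73, 96]


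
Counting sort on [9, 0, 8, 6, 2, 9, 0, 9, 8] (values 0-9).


Input: [9, 0, 8, 6, 2, 9, 0, 9, 8]
Counts: [2, 0, 1, 0, 0, 0, 1, 0, 2, 3]

Sorted: [0, 0, 2, 6, 8, 8, 9, 9, 9]


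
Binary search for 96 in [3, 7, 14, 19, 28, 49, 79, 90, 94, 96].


Step 1: lo=0, hi=9, mid=4, val=28
Step 2: lo=5, hi=9, mid=7, val=90
Step 3: lo=8, hi=9, mid=8, val=94
Step 4: lo=9, hi=9, mid=9, val=96

Found at index 9


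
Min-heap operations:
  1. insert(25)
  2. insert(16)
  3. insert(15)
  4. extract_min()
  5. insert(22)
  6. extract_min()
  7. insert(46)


insert(25) -> [25]
insert(16) -> [16, 25]
insert(15) -> [15, 25, 16]
extract_min()->15, [16, 25]
insert(22) -> [16, 25, 22]
extract_min()->16, [22, 25]
insert(46) -> [22, 25, 46]

Final heap: [22, 25, 46]


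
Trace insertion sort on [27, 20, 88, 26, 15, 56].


Initial: [27, 20, 88, 26, 15, 56]
Insert 20: [20, 27, 88, 26, 15, 56]
Insert 88: [20, 27, 88, 26, 15, 56]
Insert 26: [20, 26, 27, 88, 15, 56]
Insert 15: [15, 20, 26, 27, 88, 56]
Insert 56: [15, 20, 26, 27, 56, 88]

Sorted: [15, 20, 26, 27, 56, 88]


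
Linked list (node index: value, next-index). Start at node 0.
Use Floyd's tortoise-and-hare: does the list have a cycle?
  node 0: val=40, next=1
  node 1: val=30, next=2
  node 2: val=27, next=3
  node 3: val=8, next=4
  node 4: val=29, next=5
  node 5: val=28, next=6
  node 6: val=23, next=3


Floyd's tortoise (slow, +1) and hare (fast, +2):
  init: slow=0, fast=0
  step 1: slow=1, fast=2
  step 2: slow=2, fast=4
  step 3: slow=3, fast=6
  step 4: slow=4, fast=4
  slow == fast at node 4: cycle detected

Cycle: yes


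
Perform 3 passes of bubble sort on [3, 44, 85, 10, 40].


Initial: [3, 44, 85, 10, 40]
Pass 1: [3, 44, 10, 40, 85] (2 swaps)
Pass 2: [3, 10, 40, 44, 85] (2 swaps)
Pass 3: [3, 10, 40, 44, 85] (0 swaps)

After 3 passes: [3, 10, 40, 44, 85]


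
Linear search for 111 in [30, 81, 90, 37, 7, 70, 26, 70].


i=0: 30!=111
i=1: 81!=111
i=2: 90!=111
i=3: 37!=111
i=4: 7!=111
i=5: 70!=111
i=6: 26!=111
i=7: 70!=111

Not found, 8 comps


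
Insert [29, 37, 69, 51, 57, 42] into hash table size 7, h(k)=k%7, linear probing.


Insert 29: h=1 -> slot 1
Insert 37: h=2 -> slot 2
Insert 69: h=6 -> slot 6
Insert 51: h=2, 1 probes -> slot 3
Insert 57: h=1, 3 probes -> slot 4
Insert 42: h=0 -> slot 0

Table: [42, 29, 37, 51, 57, None, 69]


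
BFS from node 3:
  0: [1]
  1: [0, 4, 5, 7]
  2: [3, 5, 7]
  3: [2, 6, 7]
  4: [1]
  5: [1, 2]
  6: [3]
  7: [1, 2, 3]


Visit 3, enqueue [2, 6, 7]
Visit 2, enqueue [5]
Visit 6, enqueue []
Visit 7, enqueue [1]
Visit 5, enqueue []
Visit 1, enqueue [0, 4]
Visit 0, enqueue []
Visit 4, enqueue []

BFS order: [3, 2, 6, 7, 5, 1, 0, 4]


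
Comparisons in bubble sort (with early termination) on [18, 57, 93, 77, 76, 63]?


Algorithm: bubble sort (with early termination)
Input: [18, 57, 93, 77, 76, 63]
Sorted: [18, 57, 63, 76, 77, 93]

14


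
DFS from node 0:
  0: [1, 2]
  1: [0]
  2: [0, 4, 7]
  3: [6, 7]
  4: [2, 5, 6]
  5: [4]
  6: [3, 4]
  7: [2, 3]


Visit 0, push [2, 1]
Visit 1, push []
Visit 2, push [7, 4]
Visit 4, push [6, 5]
Visit 5, push []
Visit 6, push [3]
Visit 3, push [7]
Visit 7, push []

DFS order: [0, 1, 2, 4, 5, 6, 3, 7]


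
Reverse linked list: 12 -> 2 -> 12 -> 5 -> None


Step 1: curr=12, set curr.next=prev(None) | reversed so far: 12
Step 2: curr=2, set curr.next=prev(12) | reversed so far: 2 -> 12
Step 3: curr=12, set curr.next=prev(2) | reversed so far: 12 -> 2 -> 12
Step 4: curr=5, set curr.next=prev(12) | reversed so far: 5 -> 12 -> 2 -> 12

5 -> 12 -> 2 -> 12 -> None


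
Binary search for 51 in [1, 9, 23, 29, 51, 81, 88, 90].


Step 1: lo=0, hi=7, mid=3, val=29
Step 2: lo=4, hi=7, mid=5, val=81
Step 3: lo=4, hi=4, mid=4, val=51

Found at index 4


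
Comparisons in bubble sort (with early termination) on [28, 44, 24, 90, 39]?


Algorithm: bubble sort (with early termination)
Input: [28, 44, 24, 90, 39]
Sorted: [24, 28, 39, 44, 90]

9


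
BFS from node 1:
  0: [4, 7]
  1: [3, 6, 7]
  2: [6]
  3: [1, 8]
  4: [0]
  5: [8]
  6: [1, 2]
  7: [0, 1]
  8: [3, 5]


Visit 1, enqueue [3, 6, 7]
Visit 3, enqueue [8]
Visit 6, enqueue [2]
Visit 7, enqueue [0]
Visit 8, enqueue [5]
Visit 2, enqueue []
Visit 0, enqueue [4]
Visit 5, enqueue []
Visit 4, enqueue []

BFS order: [1, 3, 6, 7, 8, 2, 0, 5, 4]


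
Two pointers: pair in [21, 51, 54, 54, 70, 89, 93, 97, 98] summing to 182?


lo=0(21)+hi=8(98)=119
lo=1(51)+hi=8(98)=149
lo=2(54)+hi=8(98)=152
lo=3(54)+hi=8(98)=152
lo=4(70)+hi=8(98)=168
lo=5(89)+hi=8(98)=187
lo=5(89)+hi=7(97)=186
lo=5(89)+hi=6(93)=182

Yes: 89+93=182


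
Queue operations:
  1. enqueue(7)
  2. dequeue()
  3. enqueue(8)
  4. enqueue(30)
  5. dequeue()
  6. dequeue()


enqueue(7) -> [7]
dequeue()->7, []
enqueue(8) -> [8]
enqueue(30) -> [8, 30]
dequeue()->8, [30]
dequeue()->30, []

Final queue: []


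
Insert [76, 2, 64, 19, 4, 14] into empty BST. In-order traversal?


Insert 76: root
Insert 2: L from 76
Insert 64: L from 76 -> R from 2
Insert 19: L from 76 -> R from 2 -> L from 64
Insert 4: L from 76 -> R from 2 -> L from 64 -> L from 19
Insert 14: L from 76 -> R from 2 -> L from 64 -> L from 19 -> R from 4

In-order: [2, 4, 14, 19, 64, 76]


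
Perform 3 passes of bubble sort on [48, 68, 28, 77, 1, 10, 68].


Initial: [48, 68, 28, 77, 1, 10, 68]
Pass 1: [48, 28, 68, 1, 10, 68, 77] (4 swaps)
Pass 2: [28, 48, 1, 10, 68, 68, 77] (3 swaps)
Pass 3: [28, 1, 10, 48, 68, 68, 77] (2 swaps)

After 3 passes: [28, 1, 10, 48, 68, 68, 77]


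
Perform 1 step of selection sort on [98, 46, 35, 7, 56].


Initial: [98, 46, 35, 7, 56]
Step 1: min=7 at 3
  Swap: [7, 46, 35, 98, 56]

After 1 step: [7, 46, 35, 98, 56]


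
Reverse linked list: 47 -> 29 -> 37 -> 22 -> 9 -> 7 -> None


Step 1: curr=47, set curr.next=prev(None) | reversed so far: 47
Step 2: curr=29, set curr.next=prev(47) | reversed so far: 29 -> 47
Step 3: curr=37, set curr.next=prev(29) | reversed so far: 37 -> 29 -> 47
Step 4: curr=22, set curr.next=prev(37) | reversed so far: 22 -> 37 -> 29 -> 47
Step 5: curr=9, set curr.next=prev(22) | reversed so far: 9 -> 22 -> 37 -> 29 -> 47
Step 6: curr=7, set curr.next=prev(9) | reversed so far: 7 -> 9 -> 22 -> 37 -> 29 -> 47

7 -> 9 -> 22 -> 37 -> 29 -> 47 -> None


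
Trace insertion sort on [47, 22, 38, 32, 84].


Initial: [47, 22, 38, 32, 84]
Insert 22: [22, 47, 38, 32, 84]
Insert 38: [22, 38, 47, 32, 84]
Insert 32: [22, 32, 38, 47, 84]
Insert 84: [22, 32, 38, 47, 84]

Sorted: [22, 32, 38, 47, 84]


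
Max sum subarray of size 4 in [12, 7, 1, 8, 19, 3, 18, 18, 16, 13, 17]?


[0:4]: 28
[1:5]: 35
[2:6]: 31
[3:7]: 48
[4:8]: 58
[5:9]: 55
[6:10]: 65
[7:11]: 64

Max: 65 at [6:10]


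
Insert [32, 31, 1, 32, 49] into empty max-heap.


Insert 32: [32]
Insert 31: [32, 31]
Insert 1: [32, 31, 1]
Insert 32: [32, 32, 1, 31]
Insert 49: [49, 32, 1, 31, 32]

Final heap: [49, 32, 1, 31, 32]


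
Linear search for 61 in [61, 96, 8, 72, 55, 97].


i=0: 61==61 found!

Found at 0, 1 comps


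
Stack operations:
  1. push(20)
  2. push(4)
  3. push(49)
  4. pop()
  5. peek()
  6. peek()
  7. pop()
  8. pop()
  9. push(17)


push(20) -> [20]
push(4) -> [20, 4]
push(49) -> [20, 4, 49]
pop()->49, [20, 4]
peek()->4
peek()->4
pop()->4, [20]
pop()->20, []
push(17) -> [17]

Final stack: [17]


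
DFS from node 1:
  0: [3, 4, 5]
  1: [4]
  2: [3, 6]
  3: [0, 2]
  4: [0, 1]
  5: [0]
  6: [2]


Visit 1, push [4]
Visit 4, push [0]
Visit 0, push [5, 3]
Visit 3, push [2]
Visit 2, push [6]
Visit 6, push []
Visit 5, push []

DFS order: [1, 4, 0, 3, 2, 6, 5]


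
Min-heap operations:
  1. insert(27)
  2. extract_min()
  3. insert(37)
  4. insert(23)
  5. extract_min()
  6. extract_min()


insert(27) -> [27]
extract_min()->27, []
insert(37) -> [37]
insert(23) -> [23, 37]
extract_min()->23, [37]
extract_min()->37, []

Final heap: []


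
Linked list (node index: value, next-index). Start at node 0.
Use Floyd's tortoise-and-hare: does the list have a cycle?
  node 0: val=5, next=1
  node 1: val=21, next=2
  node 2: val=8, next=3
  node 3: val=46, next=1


Floyd's tortoise (slow, +1) and hare (fast, +2):
  init: slow=0, fast=0
  step 1: slow=1, fast=2
  step 2: slow=2, fast=1
  step 3: slow=3, fast=3
  slow == fast at node 3: cycle detected

Cycle: yes


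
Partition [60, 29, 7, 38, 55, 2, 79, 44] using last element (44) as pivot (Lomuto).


Pivot: 44
  29 <= 44: swap -> [29, 60, 7, 38, 55, 2, 79, 44]
  7 <= 44: swap -> [29, 7, 60, 38, 55, 2, 79, 44]
  38 <= 44: swap -> [29, 7, 38, 60, 55, 2, 79, 44]
  2 <= 44: swap -> [29, 7, 38, 2, 55, 60, 79, 44]
Place pivot at 4: [29, 7, 38, 2, 44, 60, 79, 55]

Partitioned: [29, 7, 38, 2, 44, 60, 79, 55]
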